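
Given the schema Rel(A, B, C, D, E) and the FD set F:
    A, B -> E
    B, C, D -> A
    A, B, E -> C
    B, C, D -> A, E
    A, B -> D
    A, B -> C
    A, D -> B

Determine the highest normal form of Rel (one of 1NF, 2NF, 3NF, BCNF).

BCNF

Candidate keys: {A, B}, {A, D}, {B, C, D}. Prime attributes: {A, B, C, D}.
The left-hand side of every FD is a superkey, so BCNF is satisfied.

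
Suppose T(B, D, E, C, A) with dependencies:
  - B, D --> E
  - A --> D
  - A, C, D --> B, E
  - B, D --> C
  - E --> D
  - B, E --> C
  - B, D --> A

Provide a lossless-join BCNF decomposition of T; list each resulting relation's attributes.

{A, B, C, E}; {A, D}

Candidate keys of the original relation: {A, B}, {A, C}, {B, D}, {B, E}.
In {A, B, C, D, E}, {A} is not a superkey ({A}⁺ restricted to this set is {A, D}), so split on A --> D into {A, D} and {A, B, C, E}.
{A, D} is in BCNF.
{A, B, C, E} is in BCNF.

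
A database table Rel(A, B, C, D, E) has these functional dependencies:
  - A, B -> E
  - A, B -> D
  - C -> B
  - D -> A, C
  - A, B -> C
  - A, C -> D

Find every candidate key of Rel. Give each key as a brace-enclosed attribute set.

{D}⁺ = {A, B, C, D, E} — all of the relation — so {D} is a candidate key.
{A, B}⁺ = {A, B, C, D, E} — all of the relation — so {A, B} is a candidate key.
{A, C}⁺ = {A, B, C, D, E} — all of the relation — so {A, C} is a candidate key.
These are minimal and exhaustive — every other superkey contains one of them.

{A, B}, {A, C}, {D}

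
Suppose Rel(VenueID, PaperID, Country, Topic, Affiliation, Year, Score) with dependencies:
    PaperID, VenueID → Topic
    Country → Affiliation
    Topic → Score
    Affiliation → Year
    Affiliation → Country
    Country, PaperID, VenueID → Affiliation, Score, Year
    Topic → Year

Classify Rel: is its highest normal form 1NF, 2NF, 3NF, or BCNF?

1NF

Candidate keys: {Affiliation, PaperID, VenueID}, {Country, PaperID, VenueID}. Prime attributes: {Affiliation, Country, PaperID, VenueID}.
For PaperID, VenueID → Topic we have {PaperID, VenueID}⁺ = {PaperID, Score, Topic, VenueID, Year}; {PaperID, VenueID} is not a superkey, so BCNF fails.
Because {Topic} is non-prime and the left side of PaperID, VenueID → Topic is not a superkey, the relation is not in 3NF.
The proper key subset {Affiliation} of {Affiliation, PaperID, VenueID} determines non-prime {Year}, so the relation is not even in 2NF.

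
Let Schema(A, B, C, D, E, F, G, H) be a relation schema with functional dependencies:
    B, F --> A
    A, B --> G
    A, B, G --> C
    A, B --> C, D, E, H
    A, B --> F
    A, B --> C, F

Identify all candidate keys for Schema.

{A, B}, {B, F}

{B} never appears on the right of any FD, so every key must include it.
{A, B} is a candidate key since {A, B}⁺ = {A, B, C, D, E, F, G, H} covers every attribute.
{B, F} is a candidate key since {B, F}⁺ = {A, B, C, D, E, F, G, H} covers every attribute.
No proper subset of any of these is a key, and no other minimal superkey exists.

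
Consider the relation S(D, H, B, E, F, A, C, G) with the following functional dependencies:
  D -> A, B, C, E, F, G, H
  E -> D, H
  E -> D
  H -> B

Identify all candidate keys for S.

{D}⁺ = {A, B, C, D, E, F, G, H} — all of the relation — so {D} is a candidate key.
{E}⁺ = {A, B, C, D, E, F, G, H} — all of the relation — so {E} is a candidate key.
Any other superkey properly contains one of these, so there are no further candidate keys.

{D}, {E}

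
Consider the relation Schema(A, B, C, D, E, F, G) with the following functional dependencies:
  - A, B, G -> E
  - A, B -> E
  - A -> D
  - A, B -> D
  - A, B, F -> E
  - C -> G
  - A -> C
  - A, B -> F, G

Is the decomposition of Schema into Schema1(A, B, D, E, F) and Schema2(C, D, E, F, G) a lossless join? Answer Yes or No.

Common attributes: {D, E, F}; their closure is {D, E, F}.
Neither Schema1 nor Schema2 is contained in that closure, so the decomposition is lossy.

No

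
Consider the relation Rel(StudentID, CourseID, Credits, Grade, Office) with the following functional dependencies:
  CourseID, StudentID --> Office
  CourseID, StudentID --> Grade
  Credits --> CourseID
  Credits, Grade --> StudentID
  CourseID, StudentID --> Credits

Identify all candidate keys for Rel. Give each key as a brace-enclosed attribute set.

{CourseID, StudentID}, {Credits, Grade}, {Credits, StudentID}

Closure of {CourseID, StudentID} is {CourseID, Credits, Grade, Office, StudentID}, the whole schema; {CourseID, StudentID} is a candidate key.
Closure of {Credits, Grade} is {CourseID, Credits, Grade, Office, StudentID}, the whole schema; {Credits, Grade} is a candidate key.
Closure of {Credits, StudentID} is {CourseID, Credits, Grade, Office, StudentID}, the whole schema; {Credits, StudentID} is a candidate key.
No proper subset of any of these is a key, and no other minimal superkey exists.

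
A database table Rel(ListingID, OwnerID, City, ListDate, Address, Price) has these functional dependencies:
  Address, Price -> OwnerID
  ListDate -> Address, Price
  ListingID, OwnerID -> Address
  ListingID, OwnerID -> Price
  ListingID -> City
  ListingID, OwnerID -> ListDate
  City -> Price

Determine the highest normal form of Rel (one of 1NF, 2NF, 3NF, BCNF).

1NF

Candidate keys: {Address, ListingID}, {ListDate, ListingID}, {ListingID, OwnerID}. Prime attributes: {Address, ListDate, ListingID, OwnerID}.
Address, Price -> OwnerID: {Address, Price}⁺ = {Address, OwnerID, Price}, which is not all of the attributes, so the left side is not a superkey — BCNF is violated.
Because {Price} is non-prime and the left side of ListDate -> Address, Price is not a superkey, the relation is not in 3NF.
{ListingID} is a proper subset of the key {Address, ListingID}, and {ListingID}⁺ contains the non-prime attributes {City, Price} — a partial dependency, so 2NF is violated.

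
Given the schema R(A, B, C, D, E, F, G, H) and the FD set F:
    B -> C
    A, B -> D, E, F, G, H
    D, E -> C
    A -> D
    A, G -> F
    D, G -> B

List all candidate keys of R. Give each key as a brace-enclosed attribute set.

{A} never appears on the right of any FD, so every key must include it.
{A, B} is a candidate key since {A, B}⁺ = {A, B, C, D, E, F, G, H} covers every attribute.
{A, G} is a candidate key since {A, G}⁺ = {A, B, C, D, E, F, G, H} covers every attribute.
Any other superkey properly contains one of these, so there are no further candidate keys.

{A, B}, {A, G}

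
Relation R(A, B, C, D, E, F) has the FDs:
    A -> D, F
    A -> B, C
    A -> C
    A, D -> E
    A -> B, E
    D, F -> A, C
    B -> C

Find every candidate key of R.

Closure of {A} is {A, B, C, D, E, F}, the whole schema; {A} is a candidate key.
Closure of {D, F} is {A, B, C, D, E, F}, the whole schema; {D, F} is a candidate key.
No proper subset of any of these is a key, and no other minimal superkey exists.

{A}, {D, F}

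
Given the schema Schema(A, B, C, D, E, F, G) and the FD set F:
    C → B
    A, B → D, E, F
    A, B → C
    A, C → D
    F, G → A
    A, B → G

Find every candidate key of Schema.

{A, B}, {A, C}, {B, F, G}, {C, F, G}

{A, B}⁺ = {A, B, C, D, E, F, G}, which is every attribute, so {A, B} is a candidate key.
{A, C}⁺ = {A, B, C, D, E, F, G}, which is every attribute, so {A, C} is a candidate key.
{B, F, G}⁺ = {A, B, C, D, E, F, G}, which is every attribute, so {B, F, G} is a candidate key.
{C, F, G}⁺ = {A, B, C, D, E, F, G}, which is every attribute, so {C, F, G} is a candidate key.
These are minimal and exhaustive — every other superkey contains one of them.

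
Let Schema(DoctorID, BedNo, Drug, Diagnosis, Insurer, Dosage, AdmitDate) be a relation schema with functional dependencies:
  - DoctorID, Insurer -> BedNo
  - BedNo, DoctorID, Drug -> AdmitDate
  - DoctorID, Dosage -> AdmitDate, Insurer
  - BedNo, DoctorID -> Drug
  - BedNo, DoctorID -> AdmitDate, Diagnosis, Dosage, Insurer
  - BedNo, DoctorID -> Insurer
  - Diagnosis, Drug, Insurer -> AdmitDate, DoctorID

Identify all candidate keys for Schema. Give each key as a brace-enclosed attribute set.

Closure of {BedNo, DoctorID} is {AdmitDate, BedNo, Diagnosis, DoctorID, Dosage, Drug, Insurer}, the whole schema; {BedNo, DoctorID} is a candidate key.
Closure of {DoctorID, Dosage} is {AdmitDate, BedNo, Diagnosis, DoctorID, Dosage, Drug, Insurer}, the whole schema; {DoctorID, Dosage} is a candidate key.
Closure of {DoctorID, Insurer} is {AdmitDate, BedNo, Diagnosis, DoctorID, Dosage, Drug, Insurer}, the whole schema; {DoctorID, Insurer} is a candidate key.
Closure of {Diagnosis, Drug, Insurer} is {AdmitDate, BedNo, Diagnosis, DoctorID, Dosage, Drug, Insurer}, the whole schema; {Diagnosis, Drug, Insurer} is a candidate key.
No proper subset of any of these is a key, and no other minimal superkey exists.

{BedNo, DoctorID}, {Diagnosis, Drug, Insurer}, {DoctorID, Dosage}, {DoctorID, Insurer}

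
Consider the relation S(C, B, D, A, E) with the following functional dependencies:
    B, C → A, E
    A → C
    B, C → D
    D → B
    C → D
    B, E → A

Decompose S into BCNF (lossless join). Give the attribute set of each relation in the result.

{A, C, D, E}; {B, D}

Candidate keys of the original relation: {A}, {B, E}, {C}, {D, E}.
{A, B, C, D, E}: {D} determines {B, D} here but is not a superkey — split on D → B, giving {B, D} and {A, C, D, E}.
{B, D}: every determinant is a superkey — BCNF.
{A, C, D, E}: every determinant is a superkey — BCNF.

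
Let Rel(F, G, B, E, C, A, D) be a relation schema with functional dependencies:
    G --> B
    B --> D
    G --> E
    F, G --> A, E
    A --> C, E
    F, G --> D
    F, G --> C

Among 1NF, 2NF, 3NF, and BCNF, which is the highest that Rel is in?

Candidate key: {F, G}. Prime attributes: {F, G}.
G --> B breaks BCNF: {G}⁺ = {B, D, E, G}, so {G} is not a superkey.
Because {B} is non-prime and the left side of G --> B is not a superkey, the relation is not in 3NF.
{G} is a proper subset of the key {F, G}, and {G}⁺ contains the non-prime attributes {B, D, E} — a partial dependency, so 2NF is violated.

1NF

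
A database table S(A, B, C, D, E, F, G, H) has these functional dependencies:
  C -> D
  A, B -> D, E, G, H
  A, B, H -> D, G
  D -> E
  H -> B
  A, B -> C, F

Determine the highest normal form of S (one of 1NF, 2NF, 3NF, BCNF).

Candidate keys: {A, B}, {A, H}. Prime attributes: {A, B, H}.
For C -> D we have {C}⁺ = {C, D, E}; {C} is not a superkey, so BCNF fails.
C -> D determines the non-prime attribute {D} from a non-superkey — 3NF is violated.
No non-prime attribute depends on a proper subset of any candidate key, so 2NF holds.

2NF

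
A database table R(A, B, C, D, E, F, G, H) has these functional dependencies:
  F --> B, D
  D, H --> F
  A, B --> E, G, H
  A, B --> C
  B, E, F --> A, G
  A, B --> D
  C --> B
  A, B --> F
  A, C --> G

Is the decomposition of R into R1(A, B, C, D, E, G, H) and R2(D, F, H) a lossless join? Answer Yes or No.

Yes

Common attributes: {D, H}; their closure is {B, D, F, H}.
R2 is contained in that closure, so R1 ∩ R2 --> R2 holds and the join is lossless.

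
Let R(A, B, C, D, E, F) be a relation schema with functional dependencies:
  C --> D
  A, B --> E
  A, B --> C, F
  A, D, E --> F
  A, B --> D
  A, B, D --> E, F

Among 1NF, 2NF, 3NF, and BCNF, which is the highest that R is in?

2NF

Candidate key: {A, B}. Prime attributes: {A, B}.
C --> D: {C}⁺ = {C, D}, which is not all of the attributes, so the left side is not a superkey — BCNF is violated.
C --> D determines the non-prime attribute {D} from a non-superkey — 3NF is violated.
No non-prime attribute depends on a proper subset of any candidate key, so 2NF holds.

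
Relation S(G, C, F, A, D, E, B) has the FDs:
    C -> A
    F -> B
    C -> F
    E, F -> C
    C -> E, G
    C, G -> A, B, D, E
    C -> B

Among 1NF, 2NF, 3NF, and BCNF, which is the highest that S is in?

Candidate keys: {C}, {E, F}. Prime attributes: {C, E, F}.
For F -> B we have {F}⁺ = {B, F}; {F} is not a superkey, so BCNF fails.
Because {B} is non-prime and the left side of F -> B is not a superkey, the relation is not in 3NF.
Since {F} ⊂ {E, F} and {F}⁺ ⊇ {B} with {B} non-prime, there is a partial dependency; 2NF fails.

1NF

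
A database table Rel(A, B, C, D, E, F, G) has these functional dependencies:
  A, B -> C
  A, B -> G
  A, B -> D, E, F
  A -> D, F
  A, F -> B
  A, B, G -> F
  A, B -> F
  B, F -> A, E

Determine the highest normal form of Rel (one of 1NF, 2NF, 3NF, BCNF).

Candidate keys: {A}, {B, F}. Prime attributes: {A, B, F}.
The left-hand side of every FD is a superkey, so BCNF is satisfied.

BCNF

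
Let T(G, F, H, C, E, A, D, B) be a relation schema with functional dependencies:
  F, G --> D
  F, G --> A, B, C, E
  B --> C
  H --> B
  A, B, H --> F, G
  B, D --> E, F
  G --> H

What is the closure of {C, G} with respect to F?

Start with {C, G}.
G --> H applies; add {H} → now {C, G, H}.
H --> B applies; add {B} → now {B, C, G, H}.
No further FD applies.

{B, C, G, H}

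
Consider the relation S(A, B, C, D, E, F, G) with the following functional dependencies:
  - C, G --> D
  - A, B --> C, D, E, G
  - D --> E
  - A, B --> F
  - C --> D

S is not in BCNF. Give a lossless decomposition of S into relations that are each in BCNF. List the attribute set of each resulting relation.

Candidate key of the original relation: {A, B}.
{A, B, C, D, E, F, G}: {C, G} determines {C, D, E, G} here but is not a superkey — split on C, G --> D, E, giving {C, D, E, G} and {A, B, C, F, G}.
{C, D, E, G}: {D} determines {D, E} here but is not a superkey — split on D --> E, giving {D, E} and {C, D, G}.
{D, E} is in BCNF.
{C, D, G}: {C} determines {C, D} here but is not a superkey — split on C --> D, giving {C, D} and {C, G}.
{C, D} is in BCNF.
{C, G} is in BCNF.
{A, B, C, F, G} is in BCNF.

{A, B, C, F, G}; {C, D}; {D, E}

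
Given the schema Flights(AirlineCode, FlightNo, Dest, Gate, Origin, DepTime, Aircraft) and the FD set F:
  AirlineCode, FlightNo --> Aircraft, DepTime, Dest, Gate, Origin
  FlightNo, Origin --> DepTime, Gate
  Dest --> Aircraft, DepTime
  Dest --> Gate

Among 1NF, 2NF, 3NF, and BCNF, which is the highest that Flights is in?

Candidate key: {AirlineCode, FlightNo}. Prime attributes: {AirlineCode, FlightNo}.
FlightNo, Origin --> DepTime, Gate breaks BCNF: {FlightNo, Origin}⁺ = {DepTime, FlightNo, Gate, Origin}, so {FlightNo, Origin} is not a superkey.
FlightNo, Origin --> DepTime, Gate has non-prime {DepTime, Gate} on the right and a non-superkey on the left, so 3NF fails.
Checking every proper subset of each key, none determines a non-prime attribute — 2NF is satisfied.

2NF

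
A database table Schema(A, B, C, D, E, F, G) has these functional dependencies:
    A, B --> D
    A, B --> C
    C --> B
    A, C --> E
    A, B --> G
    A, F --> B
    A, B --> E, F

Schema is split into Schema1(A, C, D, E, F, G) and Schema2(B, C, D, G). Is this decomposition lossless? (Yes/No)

Yes

Common attributes: {C, D, G}; their closure is {B, C, D, G}.
Since Schema2 ⊆ {B, C, D, G}, the intersection is a superkey of Schema2; the decomposition is lossless.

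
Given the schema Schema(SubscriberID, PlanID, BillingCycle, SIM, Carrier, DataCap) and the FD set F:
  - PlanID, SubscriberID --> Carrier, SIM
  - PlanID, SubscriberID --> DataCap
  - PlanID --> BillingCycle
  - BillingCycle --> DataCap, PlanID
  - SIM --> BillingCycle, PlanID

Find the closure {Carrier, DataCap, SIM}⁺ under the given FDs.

Start with {Carrier, DataCap, SIM}.
SIM --> BillingCycle, PlanID applies; add {BillingCycle, PlanID} → now {BillingCycle, Carrier, DataCap, PlanID, SIM}.
No further FD applies.

{BillingCycle, Carrier, DataCap, PlanID, SIM}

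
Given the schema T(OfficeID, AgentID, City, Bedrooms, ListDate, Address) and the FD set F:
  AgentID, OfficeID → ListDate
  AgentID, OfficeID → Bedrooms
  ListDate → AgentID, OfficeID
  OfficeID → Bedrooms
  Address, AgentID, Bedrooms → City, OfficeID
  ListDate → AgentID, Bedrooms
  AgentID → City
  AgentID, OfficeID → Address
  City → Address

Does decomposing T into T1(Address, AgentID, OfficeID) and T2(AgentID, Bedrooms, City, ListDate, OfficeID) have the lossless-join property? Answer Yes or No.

Yes

T1 ∩ T2 = {AgentID, OfficeID}; its closure under F is {Address, AgentID, Bedrooms, City, ListDate, OfficeID}.
Since T1 ⊆ {Address, AgentID, Bedrooms, City, ListDate, OfficeID}, the intersection is a superkey of T1; the decomposition is lossless.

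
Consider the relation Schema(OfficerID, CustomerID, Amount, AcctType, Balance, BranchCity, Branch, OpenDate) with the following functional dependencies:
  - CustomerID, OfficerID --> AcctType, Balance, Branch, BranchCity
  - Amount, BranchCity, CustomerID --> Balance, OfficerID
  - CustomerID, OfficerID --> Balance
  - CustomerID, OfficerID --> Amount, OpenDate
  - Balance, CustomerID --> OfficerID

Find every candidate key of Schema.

No FD produces {CustomerID}, so it must be in every candidate key.
Closure of {Balance, CustomerID} is {AcctType, Amount, Balance, Branch, BranchCity, CustomerID, OfficerID, OpenDate}, the whole schema; {Balance, CustomerID} is a candidate key.
Closure of {CustomerID, OfficerID} is {AcctType, Amount, Balance, Branch, BranchCity, CustomerID, OfficerID, OpenDate}, the whole schema; {CustomerID, OfficerID} is a candidate key.
Closure of {Amount, BranchCity, CustomerID} is {AcctType, Amount, Balance, Branch, BranchCity, CustomerID, OfficerID, OpenDate}, the whole schema; {Amount, BranchCity, CustomerID} is a candidate key.
Any other superkey properly contains one of these, so there are no further candidate keys.

{Amount, BranchCity, CustomerID}, {Balance, CustomerID}, {CustomerID, OfficerID}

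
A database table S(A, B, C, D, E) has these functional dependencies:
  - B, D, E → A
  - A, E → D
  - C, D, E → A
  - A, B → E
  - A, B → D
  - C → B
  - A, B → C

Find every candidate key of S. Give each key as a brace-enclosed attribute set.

{A, B} is a candidate key since {A, B}⁺ = {A, B, C, D, E} covers every attribute.
{A, C} is a candidate key since {A, C}⁺ = {A, B, C, D, E} covers every attribute.
{B, D, E} is a candidate key since {B, D, E}⁺ = {A, B, C, D, E} covers every attribute.
{C, D, E} is a candidate key since {C, D, E}⁺ = {A, B, C, D, E} covers every attribute.
These are minimal and exhaustive — every other superkey contains one of them.

{A, B}, {A, C}, {B, D, E}, {C, D, E}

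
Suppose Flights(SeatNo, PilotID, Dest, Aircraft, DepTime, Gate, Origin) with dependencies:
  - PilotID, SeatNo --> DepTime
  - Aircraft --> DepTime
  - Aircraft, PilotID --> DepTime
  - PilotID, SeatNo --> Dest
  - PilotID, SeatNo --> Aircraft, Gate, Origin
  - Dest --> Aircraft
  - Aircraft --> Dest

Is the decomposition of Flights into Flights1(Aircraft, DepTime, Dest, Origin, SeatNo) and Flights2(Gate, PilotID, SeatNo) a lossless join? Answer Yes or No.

No

The shared attributes are {SeatNo} and {SeatNo}⁺ = {SeatNo}.
Flights1 ⊄ {SeatNo} and Flights2 ⊄ {SeatNo}, so the split is lossy.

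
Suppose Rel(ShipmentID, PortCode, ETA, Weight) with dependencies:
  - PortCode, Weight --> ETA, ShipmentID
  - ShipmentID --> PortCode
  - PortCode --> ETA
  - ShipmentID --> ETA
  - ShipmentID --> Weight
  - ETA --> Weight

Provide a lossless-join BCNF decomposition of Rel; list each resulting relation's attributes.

{ETA, PortCode, ShipmentID}; {ETA, Weight}

Candidate keys of the original relation: {PortCode}, {ShipmentID}.
Within {ETA, PortCode, ShipmentID, Weight}: {ETA}⁺ ∩ {ETA, PortCode, ShipmentID, Weight} = {ETA, Weight}, not the whole set, so ETA --> Weight violates BCNF; decompose into {ETA, Weight} and {ETA, PortCode, ShipmentID}.
{ETA, Weight}: every determinant is a superkey — BCNF.
{ETA, PortCode, ShipmentID}: every determinant is a superkey — BCNF.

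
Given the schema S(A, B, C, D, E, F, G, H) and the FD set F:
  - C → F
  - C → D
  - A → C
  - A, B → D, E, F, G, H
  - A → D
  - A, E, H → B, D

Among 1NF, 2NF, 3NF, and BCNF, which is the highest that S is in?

Candidate keys: {A, B}, {A, E, H}. Prime attributes: {A, B, E, H}.
C → F breaks BCNF: {C}⁺ = {C, D, F}, so {C} is not a superkey.
Because {F} is non-prime and the left side of C → F is not a superkey, the relation is not in 3NF.
The proper key subset {A} of {A, B} determines non-prime {C, D, F}, so the relation is not even in 2NF.

1NF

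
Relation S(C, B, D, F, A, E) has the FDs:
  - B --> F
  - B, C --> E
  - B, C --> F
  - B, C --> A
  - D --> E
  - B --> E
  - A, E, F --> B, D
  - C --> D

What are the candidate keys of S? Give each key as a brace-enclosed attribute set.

{A, C, F}, {B, C}

Attributes never on any right-hand side: {C} — every candidate key must contain it.
{B, C}⁺ = {A, B, C, D, E, F}, which is every attribute, so {B, C} is a candidate key.
{A, C, F}⁺ = {A, B, C, D, E, F}, which is every attribute, so {A, C, F} is a candidate key.
No proper subset of any of these is a key, and no other minimal superkey exists.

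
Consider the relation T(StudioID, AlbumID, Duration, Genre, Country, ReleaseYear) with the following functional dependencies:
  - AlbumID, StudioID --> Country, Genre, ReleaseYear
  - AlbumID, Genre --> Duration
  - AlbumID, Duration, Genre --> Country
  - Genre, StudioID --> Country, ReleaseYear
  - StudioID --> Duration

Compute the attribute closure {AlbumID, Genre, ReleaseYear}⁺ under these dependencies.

{AlbumID, Country, Duration, Genre, ReleaseYear}

Start with {AlbumID, Genre, ReleaseYear}.
AlbumID, Genre --> Duration applies; add {Duration} → now {AlbumID, Duration, Genre, ReleaseYear}.
AlbumID, Duration, Genre --> Country applies; add {Country} → now {AlbumID, Country, Duration, Genre, ReleaseYear}.
No further FD applies.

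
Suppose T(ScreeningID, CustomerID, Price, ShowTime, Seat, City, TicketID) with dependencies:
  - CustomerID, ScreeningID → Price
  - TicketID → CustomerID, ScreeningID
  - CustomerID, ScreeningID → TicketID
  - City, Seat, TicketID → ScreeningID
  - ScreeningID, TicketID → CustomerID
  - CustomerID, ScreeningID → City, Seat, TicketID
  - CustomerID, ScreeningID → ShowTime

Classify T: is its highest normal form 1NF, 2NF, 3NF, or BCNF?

Candidate keys: {CustomerID, ScreeningID}, {TicketID}. Prime attributes: {CustomerID, ScreeningID, TicketID}.
The left-hand side of every FD is a superkey, so BCNF is satisfied.

BCNF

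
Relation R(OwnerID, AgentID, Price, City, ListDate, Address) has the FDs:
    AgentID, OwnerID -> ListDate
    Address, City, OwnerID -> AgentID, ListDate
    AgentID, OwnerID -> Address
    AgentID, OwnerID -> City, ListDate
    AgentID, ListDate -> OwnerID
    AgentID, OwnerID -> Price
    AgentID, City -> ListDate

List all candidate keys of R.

{AgentID, City}⁺ = {Address, AgentID, City, ListDate, OwnerID, Price} — all of the relation — so {AgentID, City} is a candidate key.
{AgentID, ListDate}⁺ = {Address, AgentID, City, ListDate, OwnerID, Price} — all of the relation — so {AgentID, ListDate} is a candidate key.
{AgentID, OwnerID}⁺ = {Address, AgentID, City, ListDate, OwnerID, Price} — all of the relation — so {AgentID, OwnerID} is a candidate key.
{Address, City, OwnerID}⁺ = {Address, AgentID, City, ListDate, OwnerID, Price} — all of the relation — so {Address, City, OwnerID} is a candidate key.
These are minimal and exhaustive — every other superkey contains one of them.

{Address, City, OwnerID}, {AgentID, City}, {AgentID, ListDate}, {AgentID, OwnerID}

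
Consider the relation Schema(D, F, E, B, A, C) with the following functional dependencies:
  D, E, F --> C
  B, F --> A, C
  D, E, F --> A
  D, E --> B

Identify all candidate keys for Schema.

Attributes never on any right-hand side: {D, E, F} — every candidate key must contain all of them.
Closure of {D, E, F} is {A, B, C, D, E, F}, the whole schema; {D, E, F} is a candidate key.
No smaller or unrelated set reaches every attribute, so there are no other keys.

{D, E, F}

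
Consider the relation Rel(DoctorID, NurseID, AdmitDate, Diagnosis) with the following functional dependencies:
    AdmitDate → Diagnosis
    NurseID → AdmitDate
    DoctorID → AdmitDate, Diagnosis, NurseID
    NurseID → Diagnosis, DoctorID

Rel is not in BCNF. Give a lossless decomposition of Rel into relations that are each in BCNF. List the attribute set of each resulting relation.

{AdmitDate, Diagnosis}; {AdmitDate, DoctorID, NurseID}

Candidate keys of the original relation: {DoctorID}, {NurseID}.
Within {AdmitDate, Diagnosis, DoctorID, NurseID}: {AdmitDate}⁺ ∩ {AdmitDate, Diagnosis, DoctorID, NurseID} = {AdmitDate, Diagnosis}, not the whole set, so AdmitDate → Diagnosis violates BCNF; decompose into {AdmitDate, Diagnosis} and {AdmitDate, DoctorID, NurseID}.
{AdmitDate, Diagnosis} has no BCNF violation.
{AdmitDate, DoctorID, NurseID} has no BCNF violation.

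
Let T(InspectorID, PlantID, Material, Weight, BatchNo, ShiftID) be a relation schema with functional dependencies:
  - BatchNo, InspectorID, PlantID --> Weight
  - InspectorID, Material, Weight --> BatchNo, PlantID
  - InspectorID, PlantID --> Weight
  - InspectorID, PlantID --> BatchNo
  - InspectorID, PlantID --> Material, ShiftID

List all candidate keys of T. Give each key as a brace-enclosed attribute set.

Attributes never on any right-hand side: {InspectorID} — every candidate key must contain it.
{InspectorID, PlantID} is a candidate key since {InspectorID, PlantID}⁺ = {BatchNo, InspectorID, Material, PlantID, ShiftID, Weight} covers every attribute.
{InspectorID, Material, Weight} is a candidate key since {InspectorID, Material, Weight}⁺ = {BatchNo, InspectorID, Material, PlantID, ShiftID, Weight} covers every attribute.
Any other superkey properly contains one of these, so there are no further candidate keys.

{InspectorID, Material, Weight}, {InspectorID, PlantID}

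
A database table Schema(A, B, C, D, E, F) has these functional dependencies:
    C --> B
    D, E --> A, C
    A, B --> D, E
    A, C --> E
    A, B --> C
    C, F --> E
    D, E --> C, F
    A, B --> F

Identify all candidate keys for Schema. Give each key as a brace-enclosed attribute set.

{A, B}⁺ = {A, B, C, D, E, F} — all of the relation — so {A, B} is a candidate key.
{A, C}⁺ = {A, B, C, D, E, F} — all of the relation — so {A, C} is a candidate key.
{D, E}⁺ = {A, B, C, D, E, F} — all of the relation — so {D, E} is a candidate key.
{C, D, F}⁺ = {A, B, C, D, E, F} — all of the relation — so {C, D, F} is a candidate key.
These are minimal and exhaustive — every other superkey contains one of them.

{A, B}, {A, C}, {C, D, F}, {D, E}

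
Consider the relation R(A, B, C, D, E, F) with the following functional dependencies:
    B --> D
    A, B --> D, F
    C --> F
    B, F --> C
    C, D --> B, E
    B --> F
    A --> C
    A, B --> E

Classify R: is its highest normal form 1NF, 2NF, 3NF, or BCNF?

1NF

Candidate keys: {A, B}, {A, D}. Prime attributes: {A, B, D}.
B --> D: {B}⁺ = {B, C, D, E, F}, which is not all of the attributes, so the left side is not a superkey — BCNF is violated.
Because {F} is non-prime and the left side of C --> F is not a superkey, the relation is not in 3NF.
{A} is a proper subset of the key {A, B}, and {A}⁺ contains the non-prime attributes {C, F} — a partial dependency, so 2NF is violated.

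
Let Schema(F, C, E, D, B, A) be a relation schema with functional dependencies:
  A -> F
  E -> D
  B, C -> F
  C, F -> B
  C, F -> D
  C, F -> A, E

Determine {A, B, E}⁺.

{A, B, D, E, F}

Start with {A, B, E}.
A -> F applies; add {F} → now {A, B, E, F}.
E -> D applies; add {D} → now {A, B, D, E, F}.
No further FD applies.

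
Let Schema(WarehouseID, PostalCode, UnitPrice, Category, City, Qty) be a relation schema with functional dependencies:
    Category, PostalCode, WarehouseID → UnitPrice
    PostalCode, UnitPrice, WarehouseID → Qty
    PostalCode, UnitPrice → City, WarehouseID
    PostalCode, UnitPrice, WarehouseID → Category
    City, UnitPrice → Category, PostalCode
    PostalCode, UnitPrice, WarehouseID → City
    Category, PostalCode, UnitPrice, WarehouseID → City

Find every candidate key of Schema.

{City, UnitPrice}⁺ = {Category, City, PostalCode, Qty, UnitPrice, WarehouseID}, which is every attribute, so {City, UnitPrice} is a candidate key.
{PostalCode, UnitPrice}⁺ = {Category, City, PostalCode, Qty, UnitPrice, WarehouseID}, which is every attribute, so {PostalCode, UnitPrice} is a candidate key.
{Category, PostalCode, WarehouseID}⁺ = {Category, City, PostalCode, Qty, UnitPrice, WarehouseID}, which is every attribute, so {Category, PostalCode, WarehouseID} is a candidate key.
These are minimal and exhaustive — every other superkey contains one of them.

{Category, PostalCode, WarehouseID}, {City, UnitPrice}, {PostalCode, UnitPrice}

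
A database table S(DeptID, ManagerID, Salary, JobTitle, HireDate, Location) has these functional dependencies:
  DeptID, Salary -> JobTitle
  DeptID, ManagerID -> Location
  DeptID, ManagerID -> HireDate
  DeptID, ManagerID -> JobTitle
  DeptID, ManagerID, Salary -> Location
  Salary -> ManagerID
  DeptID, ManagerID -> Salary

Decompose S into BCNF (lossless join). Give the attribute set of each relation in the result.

Candidate keys of the original relation: {DeptID, ManagerID}, {DeptID, Salary}.
Within {DeptID, HireDate, JobTitle, Location, ManagerID, Salary}: {Salary}⁺ ∩ {DeptID, HireDate, JobTitle, Location, ManagerID, Salary} = {ManagerID, Salary}, not the whole set, so Salary -> ManagerID violates BCNF; decompose into {ManagerID, Salary} and {DeptID, HireDate, JobTitle, Location, Salary}.
{ManagerID, Salary} has no BCNF violation.
{DeptID, HireDate, JobTitle, Location, Salary} has no BCNF violation.

{DeptID, HireDate, JobTitle, Location, Salary}; {ManagerID, Salary}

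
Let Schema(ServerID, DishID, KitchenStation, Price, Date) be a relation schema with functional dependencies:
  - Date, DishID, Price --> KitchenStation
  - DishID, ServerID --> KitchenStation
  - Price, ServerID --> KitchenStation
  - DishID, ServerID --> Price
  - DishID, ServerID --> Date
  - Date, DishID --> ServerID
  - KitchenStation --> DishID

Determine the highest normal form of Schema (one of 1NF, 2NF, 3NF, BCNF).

3NF

Candidate keys: {Date, DishID}, {Date, KitchenStation}, {DishID, ServerID}, {KitchenStation, ServerID}, {Price, ServerID}. Prime attributes: {Date, DishID, KitchenStation, Price, ServerID}.
For KitchenStation --> DishID we have {KitchenStation}⁺ = {DishID, KitchenStation}; {KitchenStation} is not a superkey, so BCNF fails.
Since {DishID} ⊆ prime attributes and every other non-superkey FD also has a prime right side, the schema is in 3NF.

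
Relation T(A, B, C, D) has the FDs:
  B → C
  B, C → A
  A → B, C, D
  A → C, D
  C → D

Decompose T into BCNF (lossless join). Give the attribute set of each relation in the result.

Candidate keys of the original relation: {A}, {B}.
In {A, B, C, D}, {C} is not a superkey ({C}⁺ restricted to this set is {C, D}), so split on C → D into {C, D} and {A, B, C}.
{C, D} has no BCNF violation.
{A, B, C} has no BCNF violation.

{A, B, C}; {C, D}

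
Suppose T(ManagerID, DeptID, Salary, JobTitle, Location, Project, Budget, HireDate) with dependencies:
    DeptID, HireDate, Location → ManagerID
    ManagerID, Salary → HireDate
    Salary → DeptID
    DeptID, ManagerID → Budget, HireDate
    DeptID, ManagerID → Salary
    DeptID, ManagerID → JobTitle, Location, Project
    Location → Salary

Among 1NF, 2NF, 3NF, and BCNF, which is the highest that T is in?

Candidate keys: {DeptID, ManagerID}, {HireDate, Location}, {Location, ManagerID}, {ManagerID, Salary}. Prime attributes: {DeptID, HireDate, Location, ManagerID, Salary}.
Salary → DeptID: {Salary}⁺ = {DeptID, Salary}, which is not all of the attributes, so the left side is not a superkey — BCNF is violated.
Since {DeptID} ⊆ prime attributes and every other non-superkey FD also has a prime right side, the schema is in 3NF.

3NF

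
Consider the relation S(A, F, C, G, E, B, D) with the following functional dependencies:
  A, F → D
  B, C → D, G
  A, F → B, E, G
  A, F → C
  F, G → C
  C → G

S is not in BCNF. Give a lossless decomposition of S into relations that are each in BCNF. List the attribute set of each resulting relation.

{A, B, C, E, F}; {B, C, D}; {C, G}

Candidate key of the original relation: {A, F}.
Within {A, B, C, D, E, F, G}: {B, C}⁺ ∩ {A, B, C, D, E, F, G} = {B, C, D, G}, not the whole set, so B, C → D, G violates BCNF; decompose into {B, C, D, G} and {A, B, C, E, F}.
Within {B, C, D, G}: {C}⁺ ∩ {B, C, D, G} = {C, G}, not the whole set, so C → G violates BCNF; decompose into {C, G} and {B, C, D}.
{C, G} is in BCNF.
{B, C, D} is in BCNF.
{A, B, C, E, F} is in BCNF.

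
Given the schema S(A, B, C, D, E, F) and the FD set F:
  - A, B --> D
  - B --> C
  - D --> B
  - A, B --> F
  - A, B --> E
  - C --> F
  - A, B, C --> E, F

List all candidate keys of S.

{A, B}, {A, D}

{A} never appears on the right of any FD, so every key must include it.
{A, B}⁺ = {A, B, C, D, E, F} — all of the relation — so {A, B} is a candidate key.
{A, D}⁺ = {A, B, C, D, E, F} — all of the relation — so {A, D} is a candidate key.
These are minimal and exhaustive — every other superkey contains one of them.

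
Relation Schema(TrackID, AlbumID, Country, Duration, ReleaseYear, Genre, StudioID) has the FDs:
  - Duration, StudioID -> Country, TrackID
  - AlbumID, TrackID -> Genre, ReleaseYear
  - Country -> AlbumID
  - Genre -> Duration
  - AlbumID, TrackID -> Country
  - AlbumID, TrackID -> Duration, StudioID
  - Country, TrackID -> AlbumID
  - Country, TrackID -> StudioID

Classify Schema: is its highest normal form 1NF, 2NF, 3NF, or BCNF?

3NF

Candidate keys: {AlbumID, TrackID}, {Country, TrackID}, {Duration, StudioID}, {Genre, StudioID}. Prime attributes: {AlbumID, Country, Duration, Genre, StudioID, TrackID}.
Country -> AlbumID: {Country}⁺ = {AlbumID, Country}, which is not all of the attributes, so the left side is not a superkey — BCNF is violated.
Its right-hand attributes {AlbumID} are all prime, as are those of every other non-superkey FD — the relation is in 3NF.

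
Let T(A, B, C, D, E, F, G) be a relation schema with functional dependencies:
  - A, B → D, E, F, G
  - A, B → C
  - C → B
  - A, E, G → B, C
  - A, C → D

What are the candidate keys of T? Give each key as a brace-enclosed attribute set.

{A, B}, {A, C}, {A, E, G}

No FD produces {A}, so it must be in every candidate key.
{A, B}⁺ = {A, B, C, D, E, F, G}, which is every attribute, so {A, B} is a candidate key.
{A, C}⁺ = {A, B, C, D, E, F, G}, which is every attribute, so {A, C} is a candidate key.
{A, E, G}⁺ = {A, B, C, D, E, F, G}, which is every attribute, so {A, E, G} is a candidate key.
These are minimal and exhaustive — every other superkey contains one of them.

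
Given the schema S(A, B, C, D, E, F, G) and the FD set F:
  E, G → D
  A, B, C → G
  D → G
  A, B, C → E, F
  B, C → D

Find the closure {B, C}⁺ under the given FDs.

{B, C, D, G}

Start with {B, C}.
B, C → D applies; add {D} → now {B, C, D}.
D → G applies; add {G} → now {B, C, D, G}.
No further FD applies.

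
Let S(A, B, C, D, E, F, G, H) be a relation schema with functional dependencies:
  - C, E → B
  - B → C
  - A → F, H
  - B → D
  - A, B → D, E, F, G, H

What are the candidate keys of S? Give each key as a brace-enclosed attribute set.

{A, B}, {A, C, E}

{A} never appears on the right of any FD, so every key must include it.
{A, B}⁺ = {A, B, C, D, E, F, G, H} — all of the relation — so {A, B} is a candidate key.
{A, C, E}⁺ = {A, B, C, D, E, F, G, H} — all of the relation — so {A, C, E} is a candidate key.
Any other superkey properly contains one of these, so there are no further candidate keys.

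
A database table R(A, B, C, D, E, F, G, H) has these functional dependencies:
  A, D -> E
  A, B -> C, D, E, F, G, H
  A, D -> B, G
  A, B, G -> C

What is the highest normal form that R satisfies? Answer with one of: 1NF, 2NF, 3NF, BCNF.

Candidate keys: {A, B}, {A, D}. Prime attributes: {A, B, D}.
Every FD has a superkey on the left, so the relation is in BCNF.

BCNF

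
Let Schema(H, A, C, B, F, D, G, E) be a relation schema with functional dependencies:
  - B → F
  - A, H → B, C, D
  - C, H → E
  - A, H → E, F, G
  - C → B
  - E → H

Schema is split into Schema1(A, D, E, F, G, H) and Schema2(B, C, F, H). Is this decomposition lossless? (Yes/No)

The shared attributes are {F, H} and {F, H}⁺ = {F, H}.
Neither Schema1 nor Schema2 is contained in that closure, so the decomposition is lossy.

No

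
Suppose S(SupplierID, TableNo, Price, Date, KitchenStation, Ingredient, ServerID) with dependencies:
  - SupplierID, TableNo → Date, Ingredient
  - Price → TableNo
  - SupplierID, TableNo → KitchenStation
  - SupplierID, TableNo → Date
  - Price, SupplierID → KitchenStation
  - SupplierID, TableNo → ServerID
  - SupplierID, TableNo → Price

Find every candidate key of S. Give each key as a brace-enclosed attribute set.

{SupplierID} never appears on the right of any FD, so every key must include it.
{Price, SupplierID} is a candidate key since {Price, SupplierID}⁺ = {Date, Ingredient, KitchenStation, Price, ServerID, SupplierID, TableNo} covers every attribute.
{SupplierID, TableNo} is a candidate key since {SupplierID, TableNo}⁺ = {Date, Ingredient, KitchenStation, Price, ServerID, SupplierID, TableNo} covers every attribute.
Any other superkey properly contains one of these, so there are no further candidate keys.

{Price, SupplierID}, {SupplierID, TableNo}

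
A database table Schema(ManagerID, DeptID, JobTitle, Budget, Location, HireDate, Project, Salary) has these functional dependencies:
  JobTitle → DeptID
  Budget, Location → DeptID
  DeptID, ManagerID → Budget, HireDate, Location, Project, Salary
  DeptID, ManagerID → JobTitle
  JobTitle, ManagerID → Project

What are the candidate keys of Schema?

{Budget, Location, ManagerID}, {DeptID, ManagerID}, {JobTitle, ManagerID}

{ManagerID} never appears on the right of any FD, so every key must include it.
{DeptID, ManagerID} is a candidate key since {DeptID, ManagerID}⁺ = {Budget, DeptID, HireDate, JobTitle, Location, ManagerID, Project, Salary} covers every attribute.
{JobTitle, ManagerID} is a candidate key since {JobTitle, ManagerID}⁺ = {Budget, DeptID, HireDate, JobTitle, Location, ManagerID, Project, Salary} covers every attribute.
{Budget, Location, ManagerID} is a candidate key since {Budget, Location, ManagerID}⁺ = {Budget, DeptID, HireDate, JobTitle, Location, ManagerID, Project, Salary} covers every attribute.
No proper subset of any of these is a key, and no other minimal superkey exists.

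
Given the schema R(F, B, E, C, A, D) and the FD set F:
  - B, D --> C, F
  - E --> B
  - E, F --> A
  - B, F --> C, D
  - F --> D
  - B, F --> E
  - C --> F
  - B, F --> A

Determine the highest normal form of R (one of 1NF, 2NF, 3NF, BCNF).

Candidate keys: {B, C}, {B, D}, {B, F}, {C, E}, {D, E}, {E, F}. Prime attributes: {B, C, D, E, F}.
E --> B breaks BCNF: {E}⁺ = {B, E}, so {E} is not a superkey.
Its right-hand attributes {B} are all prime, as are those of every other non-superkey FD — the relation is in 3NF.

3NF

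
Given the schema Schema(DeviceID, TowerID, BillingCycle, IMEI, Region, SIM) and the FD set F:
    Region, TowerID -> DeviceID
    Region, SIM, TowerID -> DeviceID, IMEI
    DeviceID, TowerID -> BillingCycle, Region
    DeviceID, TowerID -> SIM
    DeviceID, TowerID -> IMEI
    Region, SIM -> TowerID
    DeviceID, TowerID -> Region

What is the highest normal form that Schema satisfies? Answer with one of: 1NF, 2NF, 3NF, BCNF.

Candidate keys: {DeviceID, TowerID}, {Region, SIM}, {Region, TowerID}. Prime attributes: {DeviceID, Region, SIM, TowerID}.
Each dependency's left side is a superkey — BCNF holds.

BCNF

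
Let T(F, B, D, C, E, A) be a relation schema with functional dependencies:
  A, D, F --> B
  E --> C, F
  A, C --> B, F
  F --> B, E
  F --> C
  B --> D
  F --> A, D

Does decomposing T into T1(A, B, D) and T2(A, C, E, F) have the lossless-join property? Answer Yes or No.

The shared attributes are {A} and {A}⁺ = {A}.
The closure covers neither T1 nor T2 entirely; the join is not lossless.

No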